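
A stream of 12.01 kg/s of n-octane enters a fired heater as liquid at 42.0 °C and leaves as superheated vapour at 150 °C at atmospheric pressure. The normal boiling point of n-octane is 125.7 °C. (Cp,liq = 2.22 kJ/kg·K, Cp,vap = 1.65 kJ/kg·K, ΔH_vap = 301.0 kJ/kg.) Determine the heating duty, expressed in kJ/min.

liquid 42.0→125.7 °C: 185.81 kJ/kg
vaporisation at 125.7 °C: 301 kJ/kg
vapour 125.7→150 °C: 40.095 kJ/kg
Δh = 185.81 + 301 + 40.095 = 526.91 kJ/kg
Q = ṁ·Δh = 12.01 kg/s × 526.91 kJ/kg = 6328.2 kJ/s
|Q| = 6328.2 kW = 379690 kJ/min

Q = 380000 kJ/min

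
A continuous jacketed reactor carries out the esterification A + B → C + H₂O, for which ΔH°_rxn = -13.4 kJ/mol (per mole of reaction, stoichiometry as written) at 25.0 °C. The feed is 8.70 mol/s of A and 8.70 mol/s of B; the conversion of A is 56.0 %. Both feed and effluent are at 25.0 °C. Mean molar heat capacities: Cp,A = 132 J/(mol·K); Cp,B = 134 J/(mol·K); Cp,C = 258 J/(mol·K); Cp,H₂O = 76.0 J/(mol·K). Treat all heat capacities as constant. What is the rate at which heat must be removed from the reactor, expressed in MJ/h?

Q_out = 235 MJ/h

Extent of reaction ξ = 0.560 × 8.70 = 4.872 mol/s
Reaction term: ξ·ΔH°_rxn = 4.872 × -13.4 = -65.285 kJ/s
Q = ΔH = -65.285 kJ/s = -65.285 kW
Heat removed = 235.03 MJ/h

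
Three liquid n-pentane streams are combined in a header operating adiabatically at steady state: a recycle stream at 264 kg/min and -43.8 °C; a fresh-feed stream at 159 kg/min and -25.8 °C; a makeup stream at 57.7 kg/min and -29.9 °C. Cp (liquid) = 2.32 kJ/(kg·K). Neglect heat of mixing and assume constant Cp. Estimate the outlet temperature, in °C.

T_out = -36.2 °C

No heat crosses the boundary, so H_out = H_in.
T_out = Σ ṁᵢCp,ᵢTᵢ / Σ ṁᵢCp,ᵢ
      = -40346 / 1115.2 = -36.178 °C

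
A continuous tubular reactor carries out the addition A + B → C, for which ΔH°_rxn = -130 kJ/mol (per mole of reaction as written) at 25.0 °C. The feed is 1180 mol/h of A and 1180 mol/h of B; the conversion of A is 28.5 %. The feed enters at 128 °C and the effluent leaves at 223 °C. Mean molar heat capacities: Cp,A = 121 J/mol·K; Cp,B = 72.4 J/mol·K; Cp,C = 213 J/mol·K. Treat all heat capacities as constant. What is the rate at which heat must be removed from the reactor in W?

Extent of reaction ξ = 0.285 × 1180 = 336.3 mol/h
Reaction term: ξ·ΔH°_rxn = 336.3 × -130 = -43719 kJ/h
Sensible, feed 128→25 °C: -23506 kJ/h
Outlet flows (mol/h): A 843.7, B 843.7, C 336.3
Sensible, products 25→223 °C: 46491 kJ/h
Q = ΔH = -20734 kJ/h = -5.7594 kW
Heat removed = 5759.4 W

Q_out = 5760 W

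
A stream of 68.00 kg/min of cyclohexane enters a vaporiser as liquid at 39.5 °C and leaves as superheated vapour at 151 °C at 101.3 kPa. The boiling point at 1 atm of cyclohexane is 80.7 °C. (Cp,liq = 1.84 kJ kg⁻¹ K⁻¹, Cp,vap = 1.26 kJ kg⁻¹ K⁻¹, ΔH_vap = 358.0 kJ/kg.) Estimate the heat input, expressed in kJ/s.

liquid 39.5→80.7 °C: 75.808 kJ/kg
vaporisation at 80.7 °C: 358 kJ/kg
vapour 80.7→151 °C: 88.578 kJ/kg
Δh = 75.808 + 358 + 88.578 = 522.39 kJ/kg
Q = ṁ·Δh = 68.00 kg/min × 522.39 kJ/kg = 35522 kJ/min
|Q| = 592.04 kW

Q = 592 kJ/s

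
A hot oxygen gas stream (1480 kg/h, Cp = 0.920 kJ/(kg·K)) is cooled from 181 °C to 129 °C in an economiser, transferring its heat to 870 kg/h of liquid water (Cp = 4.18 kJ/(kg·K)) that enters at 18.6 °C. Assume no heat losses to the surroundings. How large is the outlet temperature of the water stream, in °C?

T_c,out = 38.1 °C

Heat released by hot stream: Q = 1480 × 0.920 × (181 − 129) = 70803 kJ/h
Energy balance on cold side (adiabatic exchanger): Q = ṁ_c·Cp_c·(T_c,out − T_c,in)
T_c,out = 18.6 + 70803/(870 × 4.18) = 38.07 °C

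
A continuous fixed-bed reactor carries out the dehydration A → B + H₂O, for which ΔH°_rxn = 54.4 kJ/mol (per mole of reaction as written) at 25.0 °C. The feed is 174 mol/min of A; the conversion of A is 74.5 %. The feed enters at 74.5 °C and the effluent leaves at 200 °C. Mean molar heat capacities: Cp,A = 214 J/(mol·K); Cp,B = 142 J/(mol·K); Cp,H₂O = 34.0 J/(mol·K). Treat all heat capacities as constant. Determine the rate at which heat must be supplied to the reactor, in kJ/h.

Q_in = 652000 kJ/h

Extent of reaction ξ = 0.745 × 174 = 129.63 mol/min
Reaction term: ξ·ΔH°_rxn = 129.63 × 54.4 = 7051.9 kJ/min
Sensible, feed 74.5→25 °C: -1843.2 kJ/min
Outlet flows (mol/min): A 44.37, B 129.63, H₂O 129.63
Sensible, products 25→200 °C: 5654.3 kJ/min
Q = ΔH = 10863 kJ/min = 181.05 kW
Heat supplied = 651780 kJ/h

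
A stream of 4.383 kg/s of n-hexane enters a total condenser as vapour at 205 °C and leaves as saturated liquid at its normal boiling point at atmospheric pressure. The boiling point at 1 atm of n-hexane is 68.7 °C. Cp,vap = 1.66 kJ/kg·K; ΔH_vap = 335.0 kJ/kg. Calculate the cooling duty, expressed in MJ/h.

vapour 205→68.7 °C: -226.26 kJ/kg
condensation at 68.7 °C: -335 kJ/kg
Δh = -226.26 + -335 = -561.26 kJ/kg
Q = ṁ·Δh = 4.383 kg/s × -561.26 kJ/kg = -2460 kJ/s
|Q| = 2460 kW = 8856 MJ/h

Q_c = 8860 MJ/h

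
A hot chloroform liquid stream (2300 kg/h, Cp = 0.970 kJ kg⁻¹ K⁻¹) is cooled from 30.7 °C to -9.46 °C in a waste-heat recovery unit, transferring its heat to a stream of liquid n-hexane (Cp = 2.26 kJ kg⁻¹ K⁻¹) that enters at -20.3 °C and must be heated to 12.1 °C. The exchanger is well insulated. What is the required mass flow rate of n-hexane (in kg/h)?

ṁ_c = 1220 kg/h

Heat released by hot stream: Q = 2300 × 0.970 × (30.7 − -9.46) = 89597 kJ/h
Energy balance on cold side (adiabatic exchanger): Q = ṁ_c·Cp_c·(T_c,out − T_c,in)
ṁ_c = 89597 / [2.26 × (12.1 − -20.3)] = 1223.6 kg/h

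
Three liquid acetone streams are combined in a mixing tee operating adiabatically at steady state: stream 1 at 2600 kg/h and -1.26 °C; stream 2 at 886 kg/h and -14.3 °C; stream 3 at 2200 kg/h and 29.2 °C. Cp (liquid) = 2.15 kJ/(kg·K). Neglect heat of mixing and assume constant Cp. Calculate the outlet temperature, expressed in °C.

T_out = 8.49 °C

Energy balance with Q = 0: Σ ṁᵢCp,ᵢ(T_out − Tᵢ) = 0
Σ ṁᵢCp,ᵢTᵢ = 2600×2.15×-1.26 + 886×2.15×-14.3 + 2200×2.15×29.2 = 103830
Σ ṁᵢCp,ᵢ = 2600×2.15 + 886×2.15 + 2200×2.15 = 12225
T_out = 103830 / 12225 = 8.4935 °C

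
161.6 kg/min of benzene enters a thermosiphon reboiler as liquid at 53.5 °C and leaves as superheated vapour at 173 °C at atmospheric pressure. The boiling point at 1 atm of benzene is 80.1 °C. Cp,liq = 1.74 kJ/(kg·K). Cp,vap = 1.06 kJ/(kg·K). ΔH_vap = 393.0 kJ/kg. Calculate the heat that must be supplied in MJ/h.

liquid 53.5→80.1 °C: 46.284 kJ/kg
vaporisation at 80.1 °C: 393 kJ/kg
vapour 80.1→173 °C: 98.474 kJ/kg
Δh = 46.284 + 393 + 98.474 = 537.76 kJ/kg
Q = ṁ·Δh = 161.6 kg/min × 537.76 kJ/kg = 86902 kJ/min
|Q| = 1448.4 kW = 5214.1 MJ/h

Q = 5210 MJ/h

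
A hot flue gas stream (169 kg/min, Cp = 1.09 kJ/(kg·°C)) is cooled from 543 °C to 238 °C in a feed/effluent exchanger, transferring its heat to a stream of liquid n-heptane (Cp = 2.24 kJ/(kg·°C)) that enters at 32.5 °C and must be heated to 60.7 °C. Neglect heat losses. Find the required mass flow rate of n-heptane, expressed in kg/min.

ṁ_c = 889 kg/min

Heat released by hot stream: Q = 169 × 1.09 × (543 − 238) = 56184 kJ/min
Energy balance on cold side (adiabatic exchanger): Q = ṁ_c·Cp_c·(T_c,out − T_c,in)
ṁ_c = 56184 / [2.24 × (60.7 − 32.5)] = 889.44 kg/min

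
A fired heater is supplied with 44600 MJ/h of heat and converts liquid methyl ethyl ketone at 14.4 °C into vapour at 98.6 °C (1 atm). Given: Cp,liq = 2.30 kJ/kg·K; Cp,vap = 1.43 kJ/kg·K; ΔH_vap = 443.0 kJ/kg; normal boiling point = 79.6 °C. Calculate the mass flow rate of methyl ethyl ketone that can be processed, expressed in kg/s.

Δh = 2.30×(79.6−14.4) + 443.0 + 1.43×(98.6−79.6) = 620.13 kJ/kg
Q = 44600 MJ/h = 12389 kJ/s = 12389 kJ/s
ṁ = Q/Δh = 12389 / 620.13 = 19.978 kg/s

ṁ = 20.0 kg/s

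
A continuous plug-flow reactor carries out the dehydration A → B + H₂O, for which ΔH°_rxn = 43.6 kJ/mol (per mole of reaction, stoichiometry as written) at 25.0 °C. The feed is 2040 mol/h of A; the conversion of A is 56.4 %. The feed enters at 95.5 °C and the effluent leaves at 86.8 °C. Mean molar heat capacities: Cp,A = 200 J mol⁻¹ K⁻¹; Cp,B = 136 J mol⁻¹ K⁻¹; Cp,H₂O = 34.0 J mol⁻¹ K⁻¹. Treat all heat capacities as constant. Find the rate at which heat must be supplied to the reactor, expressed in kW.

Q_in = 12.4 kW

Extent of reaction ξ = 0.564 × 2040 = 1150.6 mol/h
Reaction term: ξ·ΔH°_rxn = 1150.6 × 43.6 = 50164 kJ/h
Sensible, feed 95.5→25 °C: -28764 kJ/h
Outlet flows (mol/h): A 889.44, B 1150.6, H₂O 1150.6
Sensible, products 25→86.8 °C: 23081 kJ/h
Q = ΔH = 44482 kJ/h = 12.356 kW
Heat supplied = 12.356 kW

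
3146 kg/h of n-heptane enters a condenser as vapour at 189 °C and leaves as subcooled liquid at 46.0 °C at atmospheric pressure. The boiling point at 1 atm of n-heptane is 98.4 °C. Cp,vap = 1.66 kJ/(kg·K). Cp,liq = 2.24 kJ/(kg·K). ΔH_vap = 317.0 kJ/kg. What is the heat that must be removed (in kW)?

vapour 189→98.4 °C: -150.4 kJ/kg
condensation at 98.4 °C: -317 kJ/kg
liquid 98.4→46.0 °C: -117.38 kJ/kg
Δh = -150.4 + -317 + -117.38 = -584.77 kJ/kg
Q = ṁ·Δh = 3146 kg/h × -584.77 kJ/kg = -1.8397e+06 kJ/h
|Q| = 511.03 kW

Q_c = 511 kW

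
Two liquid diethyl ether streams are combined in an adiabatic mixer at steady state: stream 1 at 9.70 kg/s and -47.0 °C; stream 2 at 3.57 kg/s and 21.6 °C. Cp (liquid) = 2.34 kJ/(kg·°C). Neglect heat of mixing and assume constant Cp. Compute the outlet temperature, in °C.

T_out = -28.5 °C

Adiabatic, steady state ⇒ Σ ṁᵢCp,ᵢ(T_out − Tᵢ) = 0
Σ ṁᵢCp,ᵢTᵢ = 9.70×2.34×-47.0 + 3.57×2.34×21.6 = -886.36
Σ ṁᵢCp,ᵢ = 9.70×2.34 + 3.57×2.34 = 31.052
T_out = -886.36 / 31.052 = -28.545 °C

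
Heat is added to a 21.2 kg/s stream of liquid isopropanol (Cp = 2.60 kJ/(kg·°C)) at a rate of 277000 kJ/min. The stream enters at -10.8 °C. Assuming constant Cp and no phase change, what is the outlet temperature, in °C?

T_out = 73.0 °C

Q = 277000 kJ/min = 4616.7 kJ/s
ΔT = Q/(ṁ·Cp) = 4616.7/(21.2×2.60) = 83.757 K
T_out = -10.8 + 83.757 = 72.957 °C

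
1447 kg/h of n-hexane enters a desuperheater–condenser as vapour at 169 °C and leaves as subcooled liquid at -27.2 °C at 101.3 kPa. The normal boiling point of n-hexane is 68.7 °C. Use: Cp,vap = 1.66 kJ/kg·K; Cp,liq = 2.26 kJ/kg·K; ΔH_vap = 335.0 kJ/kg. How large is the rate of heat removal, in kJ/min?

Q_c = 17300 kJ/min

vapour 169→68.7 °C: -166.5 kJ/kg
condensation at 68.7 °C: -335 kJ/kg
liquid 68.7→-27.2 °C: -216.73 kJ/kg
Δh = -166.5 + -335 + -216.73 = -718.23 kJ/kg
Q = ṁ·Δh = 1447 kg/h × -718.23 kJ/kg = -1.0393e+06 kJ/h
|Q| = 288.69 kW = 17321 kJ/min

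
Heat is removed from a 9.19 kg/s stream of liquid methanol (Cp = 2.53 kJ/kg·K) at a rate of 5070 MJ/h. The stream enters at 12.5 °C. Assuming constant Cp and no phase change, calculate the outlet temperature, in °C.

Q = 5070 MJ/h = 1408.3 kJ/s
ΔT = Q/(ṁ·Cp) = 1408.3/(9.19×2.53) = 60.572 K
T_out = 12.5 − 60.572 = -48.072 °C

T_out = -48.1 °C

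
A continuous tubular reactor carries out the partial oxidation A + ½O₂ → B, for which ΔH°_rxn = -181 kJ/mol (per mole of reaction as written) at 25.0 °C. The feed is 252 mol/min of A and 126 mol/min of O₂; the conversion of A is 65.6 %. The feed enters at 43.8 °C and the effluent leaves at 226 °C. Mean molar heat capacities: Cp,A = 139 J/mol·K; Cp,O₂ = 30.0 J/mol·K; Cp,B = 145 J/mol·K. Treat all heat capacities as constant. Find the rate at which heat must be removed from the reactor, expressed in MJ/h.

Q_out = 1390 MJ/h

Extent of reaction ξ = 0.656 × 252 = 165.31 mol/min
Reaction term: ξ·ΔH°_rxn = 165.31 × -181 = -29921 kJ/min
Sensible, feed 43.8→25 °C: -729.59 kJ/min
Outlet flows (mol/min): A 86.688, O₂ 43.344, B 165.31
Sensible, products 25→226 °C: 7501.4 kJ/min
Q = ΔH = -23150 kJ/min = -385.83 kW
Heat removed = 1389 MJ/h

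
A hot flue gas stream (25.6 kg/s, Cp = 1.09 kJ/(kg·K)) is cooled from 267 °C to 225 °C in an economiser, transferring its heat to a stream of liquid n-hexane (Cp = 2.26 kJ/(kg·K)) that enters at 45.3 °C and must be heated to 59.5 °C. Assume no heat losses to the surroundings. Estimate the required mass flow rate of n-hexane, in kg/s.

ṁ_c = 36.5 kg/s

Heat released by hot stream: Q = 25.6 × 1.09 × (267 − 225) = 1172 kJ/s
Energy balance on cold side (adiabatic exchanger): Q = ṁ_c·Cp_c·(T_c,out − T_c,in)
ṁ_c = 1172 / [2.26 × (59.5 − 45.3)] = 36.519 kg/s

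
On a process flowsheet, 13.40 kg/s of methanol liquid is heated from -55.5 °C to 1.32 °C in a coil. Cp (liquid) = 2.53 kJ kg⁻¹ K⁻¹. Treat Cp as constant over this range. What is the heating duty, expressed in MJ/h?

Q = 6930 MJ/h

Q = ṁ·Cp·ΔT = 13.40 × 2.53 × (1.32 − -55.5) = 1926.3 kJ/s
Heating duty = 6934.7 MJ/h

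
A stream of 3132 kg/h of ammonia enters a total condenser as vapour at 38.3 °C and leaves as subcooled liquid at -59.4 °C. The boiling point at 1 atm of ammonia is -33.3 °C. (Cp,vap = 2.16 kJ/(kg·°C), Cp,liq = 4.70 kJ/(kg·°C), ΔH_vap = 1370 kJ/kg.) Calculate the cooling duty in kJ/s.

Q_c = 1430 kJ/s

vapour 38.3→-33.3 °C: -154.66 kJ/kg
condensation at -33.3 °C: -1370 kJ/kg
liquid -33.3→-59.4 °C: -122.67 kJ/kg
Δh = -154.66 + -1370 + -122.67 = -1647.3 kJ/kg
Q = ṁ·Δh = 3132 kg/h × -1647.3 kJ/kg = -5.1594e+06 kJ/h
|Q| = 1433.2 kW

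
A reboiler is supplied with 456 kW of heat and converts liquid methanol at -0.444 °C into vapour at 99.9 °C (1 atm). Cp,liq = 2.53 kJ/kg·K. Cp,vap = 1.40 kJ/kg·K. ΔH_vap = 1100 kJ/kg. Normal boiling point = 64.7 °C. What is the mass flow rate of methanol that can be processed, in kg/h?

Δh = 2.53×(64.7−-0.444) + 1100 + 1.40×(99.9−64.7) = 1314.1 kJ/kg
Q = 456 kW = 456 kJ/s = 1.6416e+06 kJ/h
ṁ = Q/Δh = 1.6416e+06 / 1314.1 = 1249.2 kg/h

ṁ = 1250 kg/h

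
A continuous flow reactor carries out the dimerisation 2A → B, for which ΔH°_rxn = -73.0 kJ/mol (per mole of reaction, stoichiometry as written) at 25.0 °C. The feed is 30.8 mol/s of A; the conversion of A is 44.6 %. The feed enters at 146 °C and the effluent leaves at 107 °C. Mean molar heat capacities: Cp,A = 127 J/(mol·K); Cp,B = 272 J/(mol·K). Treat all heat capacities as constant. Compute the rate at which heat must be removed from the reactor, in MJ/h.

Extent of reaction ξ = 0.446 × 30.8 / 2 = 6.8684 mol/s
Reaction term: ξ·ΔH°_rxn = 6.8684 × -73.0 = -501.39 kJ/s
Sensible, feed 146→25 °C: -473.3 kJ/s
Outlet flows (mol/s): A 17.063, B 6.8684
Sensible, products 25→107 °C: 330.89 kJ/s
Q = ΔH = -643.81 kJ/s = -643.81 kW
Heat removed = 2317.7 MJ/h

Q_out = 2320 MJ/h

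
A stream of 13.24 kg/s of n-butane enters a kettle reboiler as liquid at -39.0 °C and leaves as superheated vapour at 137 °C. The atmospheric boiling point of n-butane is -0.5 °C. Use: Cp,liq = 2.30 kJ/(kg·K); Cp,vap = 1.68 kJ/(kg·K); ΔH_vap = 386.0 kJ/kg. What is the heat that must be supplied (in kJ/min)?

liquid -39.0→-0.5 °C: 88.55 kJ/kg
vaporisation at -0.5 °C: 386 kJ/kg
vapour -0.5→137 °C: 231 kJ/kg
Δh = 88.55 + 386 + 231 = 705.55 kJ/kg
Q = ṁ·Δh = 13.24 kg/s × 705.55 kJ/kg = 9341.5 kJ/s
|Q| = 9341.5 kW = 560490 kJ/min

Q = 560000 kJ/min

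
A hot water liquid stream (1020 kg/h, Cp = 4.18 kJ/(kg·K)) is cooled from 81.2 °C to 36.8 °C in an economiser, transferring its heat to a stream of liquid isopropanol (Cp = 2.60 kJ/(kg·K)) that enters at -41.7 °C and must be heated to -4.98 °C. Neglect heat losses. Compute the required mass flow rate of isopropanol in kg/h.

Heat released by hot stream: Q = 1020 × 4.18 × (81.2 − 36.8) = 189300 kJ/h
Energy balance on cold side (adiabatic exchanger): Q = ṁ_c·Cp_c·(T_c,out − T_c,in)
ṁ_c = 189300 / [2.60 × (-4.98 − -41.7)] = 1982.8 kg/h

ṁ_c = 1980 kg/h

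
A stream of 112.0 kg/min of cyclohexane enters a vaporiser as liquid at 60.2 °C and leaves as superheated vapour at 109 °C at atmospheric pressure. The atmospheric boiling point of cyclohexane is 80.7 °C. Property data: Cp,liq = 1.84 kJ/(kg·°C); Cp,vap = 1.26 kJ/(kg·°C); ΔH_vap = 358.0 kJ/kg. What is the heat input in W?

Q = 805000 W

liquid 60.2→80.7 °C: 37.72 kJ/kg
vaporisation at 80.7 °C: 358 kJ/kg
vapour 80.7→109 °C: 35.658 kJ/kg
Δh = 37.72 + 358 + 35.658 = 431.38 kJ/kg
Q = ṁ·Δh = 112.0 kg/min × 431.38 kJ/kg = 48314 kJ/min
|Q| = 805.24 kW = 805240 W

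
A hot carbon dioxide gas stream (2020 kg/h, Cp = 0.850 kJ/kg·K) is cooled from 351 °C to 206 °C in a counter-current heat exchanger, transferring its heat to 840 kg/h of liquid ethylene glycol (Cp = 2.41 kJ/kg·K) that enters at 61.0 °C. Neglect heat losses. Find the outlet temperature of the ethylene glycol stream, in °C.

T_c,out = 184 °C

Heat released by hot stream: Q = 2020 × 0.850 × (351 − 206) = 248960 kJ/h
Energy balance on cold side (adiabatic exchanger): Q = ṁ_c·Cp_c·(T_c,out − T_c,in)
T_c,out = 61.0 + 248960/(840 × 2.41) = 183.98 °C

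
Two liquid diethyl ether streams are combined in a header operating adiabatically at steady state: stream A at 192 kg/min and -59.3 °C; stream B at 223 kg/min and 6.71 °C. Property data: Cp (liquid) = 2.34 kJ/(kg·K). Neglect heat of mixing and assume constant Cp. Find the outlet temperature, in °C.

No heat crosses the boundary, so H_out = H_in.
T_out = Σ ṁᵢCp,ᵢTᵢ / Σ ṁᵢCp,ᵢ
      = -23141 / 971.1 = -23.83 °C

T_out = -23.8 °C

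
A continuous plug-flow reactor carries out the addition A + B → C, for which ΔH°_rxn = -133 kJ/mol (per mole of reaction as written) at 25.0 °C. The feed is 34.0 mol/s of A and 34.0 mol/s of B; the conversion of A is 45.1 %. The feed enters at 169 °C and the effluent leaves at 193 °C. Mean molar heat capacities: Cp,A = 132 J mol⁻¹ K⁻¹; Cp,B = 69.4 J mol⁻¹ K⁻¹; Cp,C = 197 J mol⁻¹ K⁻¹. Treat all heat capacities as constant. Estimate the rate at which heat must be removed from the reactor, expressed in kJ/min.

Extent of reaction ξ = 0.451 × 34.0 = 15.334 mol/s
Reaction term: ξ·ΔH°_rxn = 15.334 × -133 = -2039.4 kJ/s
Sensible, feed 169→25 °C: -986.05 kJ/s
Outlet flows (mol/s): A 18.666, B 18.666, C 15.334
Sensible, products 25→193 °C: 1139.1 kJ/s
Q = ΔH = -1886.4 kJ/s = -1886.4 kW
Heat removed = 113180 kJ/min

Q_out = 113000 kJ/min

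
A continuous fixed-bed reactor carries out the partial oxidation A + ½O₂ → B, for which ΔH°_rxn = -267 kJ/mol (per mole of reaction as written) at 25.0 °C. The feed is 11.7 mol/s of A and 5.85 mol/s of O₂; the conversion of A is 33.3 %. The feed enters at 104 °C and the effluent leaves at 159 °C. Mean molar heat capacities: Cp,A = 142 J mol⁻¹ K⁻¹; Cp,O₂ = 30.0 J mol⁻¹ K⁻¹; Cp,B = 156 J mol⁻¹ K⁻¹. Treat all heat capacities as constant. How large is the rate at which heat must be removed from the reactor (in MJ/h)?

Q_out = 3380 MJ/h

Extent of reaction ξ = 0.333 × 11.7 = 3.8961 mol/s
Reaction term: ξ·ΔH°_rxn = 3.8961 × -267 = -1040.3 kJ/s
Sensible, feed 104→25 °C: -145.12 kJ/s
Outlet flows (mol/s): A 7.8039, O₂ 3.9019, B 3.8961
Sensible, products 25→159 °C: 245.62 kJ/s
Q = ΔH = -939.75 kJ/s = -939.75 kW
Heat removed = 3383.1 MJ/h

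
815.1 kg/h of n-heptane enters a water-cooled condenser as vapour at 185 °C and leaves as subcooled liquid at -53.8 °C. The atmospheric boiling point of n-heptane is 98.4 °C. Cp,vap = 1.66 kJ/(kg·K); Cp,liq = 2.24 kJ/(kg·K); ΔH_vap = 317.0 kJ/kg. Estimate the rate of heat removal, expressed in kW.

vapour 185→98.4 °C: -143.76 kJ/kg
condensation at 98.4 °C: -317 kJ/kg
liquid 98.4→-53.8 °C: -340.93 kJ/kg
Δh = -143.76 + -317 + -340.93 = -801.68 kJ/kg
Q = ṁ·Δh = 815.1 kg/h × -801.68 kJ/kg = -653450 kJ/h
|Q| = 181.51 kW

Q_c = 182 kW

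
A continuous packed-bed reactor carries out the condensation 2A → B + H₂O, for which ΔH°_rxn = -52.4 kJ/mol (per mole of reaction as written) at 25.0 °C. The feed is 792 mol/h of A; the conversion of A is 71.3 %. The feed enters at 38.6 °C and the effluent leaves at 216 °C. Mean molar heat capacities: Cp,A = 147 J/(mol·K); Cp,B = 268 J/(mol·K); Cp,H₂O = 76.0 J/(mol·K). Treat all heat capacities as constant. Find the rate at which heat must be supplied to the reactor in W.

Extent of reaction ξ = 0.713 × 792 / 2 = 282.35 mol/h
Reaction term: ξ·ΔH°_rxn = 282.35 × -52.4 = -14795 kJ/h
Sensible, feed 38.6→25 °C: -1583.4 kJ/h
Outlet flows (mol/h): A 227.3, B 282.35, H₂O 282.35
Sensible, products 25→216 °C: 24933 kJ/h
Q = ΔH = 8555 kJ/h = 2.3764 kW
Heat supplied = 2376.4 W

Q_in = 2380 W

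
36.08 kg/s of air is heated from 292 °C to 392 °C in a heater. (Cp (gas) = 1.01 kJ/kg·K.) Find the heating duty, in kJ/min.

Q = ṁ·Cp·ΔT = 36.08 × 1.01 × (392 − 292) = 3644.1 kJ/s
Heating duty = 218640 kJ/min

Q = 219000 kJ/min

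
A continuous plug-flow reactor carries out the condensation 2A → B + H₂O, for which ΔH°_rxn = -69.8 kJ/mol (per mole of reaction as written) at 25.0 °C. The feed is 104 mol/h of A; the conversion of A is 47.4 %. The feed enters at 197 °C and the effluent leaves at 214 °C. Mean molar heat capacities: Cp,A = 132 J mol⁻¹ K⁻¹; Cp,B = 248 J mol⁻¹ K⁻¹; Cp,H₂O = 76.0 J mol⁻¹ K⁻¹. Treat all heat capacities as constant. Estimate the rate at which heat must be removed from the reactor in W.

Extent of reaction ξ = 0.474 × 104 / 2 = 24.648 mol/h
Reaction term: ξ·ΔH°_rxn = 24.648 × -69.8 = -1720.4 kJ/h
Sensible, feed 197→25 °C: -2361.2 kJ/h
Outlet flows (mol/h): A 54.704, B 24.648, H₂O 24.648
Sensible, products 25→214 °C: 2874.1 kJ/h
Q = ΔH = -1207.5 kJ/h = -0.33543 kW
Heat removed = 335.43 W

Q_out = 335 W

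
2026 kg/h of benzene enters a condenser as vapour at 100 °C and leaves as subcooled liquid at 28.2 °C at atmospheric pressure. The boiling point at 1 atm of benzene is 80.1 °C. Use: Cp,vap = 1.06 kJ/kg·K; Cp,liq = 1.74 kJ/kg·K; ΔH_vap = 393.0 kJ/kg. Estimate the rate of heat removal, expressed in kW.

vapour 100→80.1 °C: -21.094 kJ/kg
condensation at 80.1 °C: -393 kJ/kg
liquid 80.1→28.2 °C: -90.306 kJ/kg
Δh = -21.094 + -393 + -90.306 = -504.4 kJ/kg
Q = ṁ·Δh = 2026 kg/h × -504.4 kJ/kg = -1.0219e+06 kJ/h
|Q| = 283.87 kW

Q_c = 284 kW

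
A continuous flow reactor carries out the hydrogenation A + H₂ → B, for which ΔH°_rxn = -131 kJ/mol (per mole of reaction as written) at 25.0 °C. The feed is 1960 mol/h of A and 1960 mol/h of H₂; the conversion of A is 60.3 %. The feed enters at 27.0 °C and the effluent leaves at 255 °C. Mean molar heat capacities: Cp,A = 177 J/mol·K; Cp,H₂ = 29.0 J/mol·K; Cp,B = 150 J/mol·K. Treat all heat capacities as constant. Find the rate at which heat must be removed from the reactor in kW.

Q_out = 21.7 kW

Extent of reaction ξ = 0.603 × 1960 = 1181.9 mol/h
Reaction term: ξ·ΔH°_rxn = 1181.9 × -131 = -154830 kJ/h
Sensible, feed 27.0→25 °C: -807.52 kJ/h
Outlet flows (mol/h): A 778.12, H₂ 778.12, B 1181.9
Sensible, products 25→255 °C: 77642 kJ/h
Q = ΔH = -77992 kJ/h = -21.664 kW
Heat removed = 21.664 kW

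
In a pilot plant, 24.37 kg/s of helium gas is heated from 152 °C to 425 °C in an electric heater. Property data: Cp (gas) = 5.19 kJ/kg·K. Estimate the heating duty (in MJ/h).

Q = ṁ·Cp·ΔT = 24.37 × 5.19 × (425 − 152) = 34529 kJ/s
Heating duty = 124300 MJ/h

Q = 124000 MJ/h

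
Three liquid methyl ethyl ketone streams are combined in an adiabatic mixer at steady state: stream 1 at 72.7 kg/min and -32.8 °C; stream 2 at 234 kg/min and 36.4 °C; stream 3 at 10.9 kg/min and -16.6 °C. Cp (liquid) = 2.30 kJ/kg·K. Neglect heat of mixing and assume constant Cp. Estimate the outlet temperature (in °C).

Adiabatic, steady state ⇒ Σ ṁᵢCp,ᵢ(T_out − Tᵢ) = 0
Σ ṁᵢCp,ᵢTᵢ = 72.7×2.30×-32.8 + 234×2.30×36.4 + 10.9×2.30×-16.6 = 13690
Σ ṁᵢCp,ᵢ = 72.7×2.30 + 234×2.30 + 10.9×2.30 = 730.48
T_out = 13690 / 730.48 = 18.741 °C

T_out = 18.7 °C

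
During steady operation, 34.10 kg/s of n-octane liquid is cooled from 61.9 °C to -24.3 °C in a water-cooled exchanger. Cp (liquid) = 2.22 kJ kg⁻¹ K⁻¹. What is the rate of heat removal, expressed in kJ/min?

Q_c = 392000 kJ/min

Q = ṁ·Cp·ΔT = 34.10 × 2.22 × (-24.3 − 61.9) = -6525.5 kJ/s
Cooling duty = 391530 kJ/min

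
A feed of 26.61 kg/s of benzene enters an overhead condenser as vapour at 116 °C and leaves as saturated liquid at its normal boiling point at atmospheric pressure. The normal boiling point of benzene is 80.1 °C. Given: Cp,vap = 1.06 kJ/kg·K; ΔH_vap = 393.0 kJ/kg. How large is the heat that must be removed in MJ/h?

vapour 116→80.1 °C: -38.054 kJ/kg
condensation at 80.1 °C: -393 kJ/kg
Δh = -38.054 + -393 = -431.05 kJ/kg
Q = ṁ·Δh = 26.61 kg/s × -431.05 kJ/kg = -11470 kJ/s
|Q| = 11470 kW = 41293 MJ/h

Q_c = 41300 MJ/h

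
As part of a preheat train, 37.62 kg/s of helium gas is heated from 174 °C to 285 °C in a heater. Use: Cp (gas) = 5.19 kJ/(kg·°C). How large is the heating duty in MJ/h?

Q = 78000 MJ/h

Q = ṁ·Cp·ΔT = 37.62 × 5.19 × (285 − 174) = 21673 kJ/s
Heating duty = 78021 MJ/h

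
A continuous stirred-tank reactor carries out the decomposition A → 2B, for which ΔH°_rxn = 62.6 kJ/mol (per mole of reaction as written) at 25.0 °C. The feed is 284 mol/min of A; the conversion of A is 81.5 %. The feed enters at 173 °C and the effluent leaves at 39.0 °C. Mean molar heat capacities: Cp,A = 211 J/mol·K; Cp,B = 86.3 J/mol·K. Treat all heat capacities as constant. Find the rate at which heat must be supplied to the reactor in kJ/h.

Extent of reaction ξ = 0.815 × 284 = 231.46 mol/min
Reaction term: ξ·ΔH°_rxn = 231.46 × 62.6 = 14489 kJ/min
Sensible, feed 173→25 °C: -8868.8 kJ/min
Outlet flows (mol/min): A 52.54, B 462.92
Sensible, products 25→39.0 °C: 714.5 kJ/min
Q = ΔH = 6335.1 kJ/min = 105.59 kW
Heat supplied = 380110 kJ/h

Q_in = 380000 kJ/h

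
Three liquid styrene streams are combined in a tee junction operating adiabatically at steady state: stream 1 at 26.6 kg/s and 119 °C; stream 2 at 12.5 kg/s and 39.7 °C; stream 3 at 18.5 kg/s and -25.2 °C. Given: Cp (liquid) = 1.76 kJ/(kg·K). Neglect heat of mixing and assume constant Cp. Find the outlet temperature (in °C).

T_out = 55.5 °C

No heat crosses the boundary, so H_out = H_in.
T_out = Σ ṁᵢCp,ᵢTᵢ / Σ ṁᵢCp,ᵢ
      = 5624 / 101.38 = 55.477 °C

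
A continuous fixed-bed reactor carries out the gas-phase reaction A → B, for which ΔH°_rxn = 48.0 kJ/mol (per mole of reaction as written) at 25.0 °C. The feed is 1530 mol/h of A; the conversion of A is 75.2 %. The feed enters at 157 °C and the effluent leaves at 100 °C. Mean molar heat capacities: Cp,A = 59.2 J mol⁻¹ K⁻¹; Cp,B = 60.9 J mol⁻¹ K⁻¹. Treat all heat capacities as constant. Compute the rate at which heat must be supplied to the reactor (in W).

Q_in = 13900 W

Extent of reaction ξ = 0.752 × 1530 = 1150.6 mol/h
Reaction term: ξ·ΔH°_rxn = 1150.6 × 48.0 = 55227 kJ/h
Sensible, feed 157→25 °C: -11956 kJ/h
Outlet flows (mol/h): A 379.44, B 1150.6
Sensible, products 25→100 °C: 6939.9 kJ/h
Q = ΔH = 50211 kJ/h = 13.947 kW
Heat supplied = 13947 W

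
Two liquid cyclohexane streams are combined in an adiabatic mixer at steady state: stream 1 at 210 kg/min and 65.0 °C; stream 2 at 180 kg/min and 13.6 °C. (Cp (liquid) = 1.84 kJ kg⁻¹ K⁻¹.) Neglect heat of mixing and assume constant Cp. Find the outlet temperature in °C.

No heat crosses the boundary, so H_out = H_in.
T_out = Σ ṁᵢCp,ᵢTᵢ / Σ ṁᵢCp,ᵢ
      = 29620 / 717.6 = 41.277 °C

T_out = 41.3 °C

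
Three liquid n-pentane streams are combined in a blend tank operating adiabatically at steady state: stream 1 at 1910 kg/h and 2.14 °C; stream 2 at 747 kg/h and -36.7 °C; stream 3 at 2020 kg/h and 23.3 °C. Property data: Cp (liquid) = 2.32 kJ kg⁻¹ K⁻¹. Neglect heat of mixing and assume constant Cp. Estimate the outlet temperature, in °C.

No heat crosses the boundary, so H_out = H_in.
Σ ṁᵢCp,ᵢTᵢ = 1910×2.32×2.14 + 747×2.32×-36.7 + 2020×2.32×23.3 = 55073
Σ ṁᵢCp,ᵢ = 1910×2.32 + 747×2.32 + 2020×2.32 = 10851
T_out = 55073 / 10851 = 5.0756 °C

T_out = 5.08 °C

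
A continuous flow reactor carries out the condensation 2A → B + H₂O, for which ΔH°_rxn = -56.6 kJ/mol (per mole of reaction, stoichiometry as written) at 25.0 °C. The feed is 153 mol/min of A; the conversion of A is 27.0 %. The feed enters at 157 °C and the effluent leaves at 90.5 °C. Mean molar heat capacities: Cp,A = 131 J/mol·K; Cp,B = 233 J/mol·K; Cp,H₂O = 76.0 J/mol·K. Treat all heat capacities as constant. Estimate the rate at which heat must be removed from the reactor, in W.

Q_out = 40600 W

Extent of reaction ξ = 0.270 × 153 / 2 = 20.655 mol/min
Reaction term: ξ·ΔH°_rxn = 20.655 × -56.6 = -1169.1 kJ/min
Sensible, feed 157→25 °C: -2645.7 kJ/min
Outlet flows (mol/min): A 111.69, B 20.655, H₂O 20.655
Sensible, products 25→90.5 °C: 1376.4 kJ/min
Q = ΔH = -2438.3 kJ/min = -40.639 kW
Heat removed = 40639 W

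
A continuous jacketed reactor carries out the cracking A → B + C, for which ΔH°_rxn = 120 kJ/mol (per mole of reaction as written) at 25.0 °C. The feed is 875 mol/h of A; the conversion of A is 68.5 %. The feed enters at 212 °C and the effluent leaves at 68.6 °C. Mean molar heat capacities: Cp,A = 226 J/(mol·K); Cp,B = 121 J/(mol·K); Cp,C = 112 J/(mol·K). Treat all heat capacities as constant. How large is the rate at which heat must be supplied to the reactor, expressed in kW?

Extent of reaction ξ = 0.685 × 875 = 599.38 mol/h
Reaction term: ξ·ΔH°_rxn = 599.38 × 120 = 71925 kJ/h
Sensible, feed 212→25 °C: -36979 kJ/h
Outlet flows (mol/h): A 275.62, B 599.38, C 599.38
Sensible, products 25→68.6 °C: 8804.8 kJ/h
Q = ΔH = 43751 kJ/h = 12.153 kW
Heat supplied = 12.153 kW

Q_in = 12.2 kW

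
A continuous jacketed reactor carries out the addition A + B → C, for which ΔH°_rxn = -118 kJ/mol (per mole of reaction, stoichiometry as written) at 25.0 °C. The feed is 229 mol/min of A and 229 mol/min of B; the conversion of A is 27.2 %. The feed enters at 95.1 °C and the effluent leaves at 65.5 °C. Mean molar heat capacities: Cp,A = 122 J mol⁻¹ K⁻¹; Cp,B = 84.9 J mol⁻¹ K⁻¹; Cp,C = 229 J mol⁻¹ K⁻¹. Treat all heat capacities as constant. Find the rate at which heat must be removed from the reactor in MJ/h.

Q_out = 522 MJ/h

Extent of reaction ξ = 0.272 × 229 = 62.288 mol/min
Reaction term: ξ·ΔH°_rxn = 62.288 × -118 = -7350 kJ/min
Sensible, feed 95.1→25 °C: -3321.3 kJ/min
Outlet flows (mol/min): A 166.71, B 166.71, C 62.288
Sensible, products 25→65.5 °C: 1974.6 kJ/min
Q = ΔH = -8696.7 kJ/min = -144.94 kW
Heat removed = 521.8 MJ/h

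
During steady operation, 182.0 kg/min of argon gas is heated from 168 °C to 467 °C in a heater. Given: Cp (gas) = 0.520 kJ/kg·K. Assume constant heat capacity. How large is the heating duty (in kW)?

Q = ṁ·Cp·ΔT = 182.0 × 0.520 × (467 − 168) = 28297 kJ/min
Converting: 28297 / 60 s = 471.62 kW

Q = 472 kW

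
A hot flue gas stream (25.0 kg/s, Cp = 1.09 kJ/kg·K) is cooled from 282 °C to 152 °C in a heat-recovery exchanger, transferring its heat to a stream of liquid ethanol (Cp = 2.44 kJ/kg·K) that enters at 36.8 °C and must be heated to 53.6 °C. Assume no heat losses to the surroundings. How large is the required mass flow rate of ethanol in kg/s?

ṁ_c = 86.4 kg/s

Heat released by hot stream: Q = 25.0 × 1.09 × (282 − 152) = 3542.5 kJ/s
Energy balance on cold side (adiabatic exchanger): Q = ṁ_c·Cp_c·(T_c,out − T_c,in)
ṁ_c = 3542.5 / [2.44 × (53.6 − 36.8)] = 86.419 kg/s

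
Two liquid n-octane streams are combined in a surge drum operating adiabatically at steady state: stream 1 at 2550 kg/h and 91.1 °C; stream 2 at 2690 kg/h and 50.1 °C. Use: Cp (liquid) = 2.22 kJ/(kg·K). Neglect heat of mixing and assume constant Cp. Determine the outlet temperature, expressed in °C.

T_out = 70.1 °C

Energy balance with Q = 0: Σ ṁᵢCp,ᵢ(T_out − Tᵢ) = 0
Σ ṁᵢCp,ᵢTᵢ = 2550×2.22×91.1 + 2690×2.22×50.1 = 814900
Σ ṁᵢCp,ᵢ = 2550×2.22 + 2690×2.22 = 11633
T_out = 814900 / 11633 = 70.052 °C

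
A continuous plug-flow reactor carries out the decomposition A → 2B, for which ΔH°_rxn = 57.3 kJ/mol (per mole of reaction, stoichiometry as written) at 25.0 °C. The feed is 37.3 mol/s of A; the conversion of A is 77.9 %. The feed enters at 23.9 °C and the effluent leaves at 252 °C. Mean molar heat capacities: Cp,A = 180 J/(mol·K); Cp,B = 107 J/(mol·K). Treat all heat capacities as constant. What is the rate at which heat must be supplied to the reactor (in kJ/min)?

Extent of reaction ξ = 0.779 × 37.3 = 29.057 mol/s
Reaction term: ξ·ΔH°_rxn = 29.057 × 57.3 = 1664.9 kJ/s
Sensible, feed 23.9→25 °C: 7.3854 kJ/s
Outlet flows (mol/s): A 8.2433, B 58.113
Sensible, products 25→252 °C: 1748.3 kJ/s
Q = ΔH = 3420.7 kJ/s = 3420.7 kW
Heat supplied = 205240 kJ/min

Q_in = 205000 kJ/min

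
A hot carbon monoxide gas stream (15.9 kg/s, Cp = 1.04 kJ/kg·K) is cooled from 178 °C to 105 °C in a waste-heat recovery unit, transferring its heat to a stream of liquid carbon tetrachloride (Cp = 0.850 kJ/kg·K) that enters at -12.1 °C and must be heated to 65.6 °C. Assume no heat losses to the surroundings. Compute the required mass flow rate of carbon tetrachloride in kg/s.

Heat released by hot stream: Q = 15.9 × 1.04 × (178 − 105) = 1207.1 kJ/s
Energy balance on cold side (adiabatic exchanger): Q = ṁ_c·Cp_c·(T_c,out − T_c,in)
ṁ_c = 1207.1 / [0.850 × (65.6 − -12.1)] = 18.277 kg/s

ṁ_c = 18.3 kg/s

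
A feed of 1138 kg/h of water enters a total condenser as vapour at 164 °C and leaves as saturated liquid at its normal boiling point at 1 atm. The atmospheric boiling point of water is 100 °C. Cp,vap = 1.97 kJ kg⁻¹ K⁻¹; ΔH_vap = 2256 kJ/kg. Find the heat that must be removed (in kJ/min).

vapour 164→100 °C: -126.08 kJ/kg
condensation at 100 °C: -2256 kJ/kg
Δh = -126.08 + -2256 = -2382.1 kJ/kg
Q = ṁ·Δh = 1138 kg/h × -2382.1 kJ/kg = -2.7108e+06 kJ/h
|Q| = 753 kW = 45180 kJ/min

Q_c = 45200 kJ/min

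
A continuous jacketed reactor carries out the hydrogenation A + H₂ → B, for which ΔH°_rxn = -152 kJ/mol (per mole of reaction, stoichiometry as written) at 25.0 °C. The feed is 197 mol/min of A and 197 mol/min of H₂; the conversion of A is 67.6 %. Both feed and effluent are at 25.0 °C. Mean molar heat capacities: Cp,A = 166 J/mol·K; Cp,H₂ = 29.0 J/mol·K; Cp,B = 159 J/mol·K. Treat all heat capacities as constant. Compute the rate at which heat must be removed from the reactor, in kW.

Extent of reaction ξ = 0.676 × 197 = 133.17 mol/min
Reaction term: ξ·ΔH°_rxn = 133.17 × -152 = -20242 kJ/min
Q = ΔH = -20242 kJ/min = -337.37 kW
Heat removed = 337.37 kW

Q_out = 337 kW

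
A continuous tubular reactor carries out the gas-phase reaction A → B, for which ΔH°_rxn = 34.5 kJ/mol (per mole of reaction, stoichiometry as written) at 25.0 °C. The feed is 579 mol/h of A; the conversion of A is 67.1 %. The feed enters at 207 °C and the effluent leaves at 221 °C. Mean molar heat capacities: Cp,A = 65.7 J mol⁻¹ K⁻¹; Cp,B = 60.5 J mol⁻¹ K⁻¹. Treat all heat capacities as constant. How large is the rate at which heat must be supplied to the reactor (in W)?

Extent of reaction ξ = 0.671 × 579 = 388.51 mol/h
Reaction term: ξ·ΔH°_rxn = 388.51 × 34.5 = 13404 kJ/h
Sensible, feed 207→25 °C: -6923.3 kJ/h
Outlet flows (mol/h): A 190.49, B 388.51
Sensible, products 25→221 °C: 7059.9 kJ/h
Q = ΔH = 13540 kJ/h = 3.7612 kW
Heat supplied = 3761.2 W

Q_in = 3760 W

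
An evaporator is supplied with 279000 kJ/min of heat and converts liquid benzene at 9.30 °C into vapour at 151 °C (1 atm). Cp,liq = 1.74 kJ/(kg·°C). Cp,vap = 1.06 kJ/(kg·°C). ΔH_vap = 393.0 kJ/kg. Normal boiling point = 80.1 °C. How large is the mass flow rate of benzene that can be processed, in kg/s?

Δh = 1.74×(80.1−9.30) + 393.0 + 1.06×(151−80.1) = 591.35 kJ/kg
Q = 279000 kJ/min = 4650 kJ/s = 4650 kJ/s
ṁ = Q/Δh = 4650 / 591.35 = 7.8634 kg/s

ṁ = 7.86 kg/s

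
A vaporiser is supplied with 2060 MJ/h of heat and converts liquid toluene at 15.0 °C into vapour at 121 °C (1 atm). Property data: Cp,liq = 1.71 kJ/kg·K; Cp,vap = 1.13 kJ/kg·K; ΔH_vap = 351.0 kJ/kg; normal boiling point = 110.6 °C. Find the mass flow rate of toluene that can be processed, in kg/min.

ṁ = 65.2 kg/min

Δh = 1.71×(110.6−15.0) + 351.0 + 1.13×(121−110.6) = 526.23 kJ/kg
Q = 2060 MJ/h = 572.22 kJ/s = 34333 kJ/min
ṁ = Q/Δh = 34333 / 526.23 = 65.244 kg/min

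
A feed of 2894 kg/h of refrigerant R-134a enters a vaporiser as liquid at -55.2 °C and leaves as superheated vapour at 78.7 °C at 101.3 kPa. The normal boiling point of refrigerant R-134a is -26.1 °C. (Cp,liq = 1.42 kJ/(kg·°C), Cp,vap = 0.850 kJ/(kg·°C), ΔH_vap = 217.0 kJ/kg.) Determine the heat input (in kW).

Q = 279 kW

liquid -55.2→-26.1 °C: 41.322 kJ/kg
vaporisation at -26.1 °C: 217 kJ/kg
vapour -26.1→78.7 °C: 89.08 kJ/kg
Δh = 41.322 + 217 + 89.08 = 347.4 kJ/kg
Q = ṁ·Δh = 2894 kg/h × 347.4 kJ/kg = 1.0054e+06 kJ/h
|Q| = 279.27 kW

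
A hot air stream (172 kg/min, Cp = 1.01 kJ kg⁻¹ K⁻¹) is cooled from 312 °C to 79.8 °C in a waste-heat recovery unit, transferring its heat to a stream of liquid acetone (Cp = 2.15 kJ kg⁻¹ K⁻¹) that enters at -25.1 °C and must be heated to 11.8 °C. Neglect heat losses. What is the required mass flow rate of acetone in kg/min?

ṁ_c = 508 kg/min

Heat released by hot stream: Q = 172 × 1.01 × (312 − 79.8) = 40338 kJ/min
Energy balance on cold side (adiabatic exchanger): Q = ṁ_c·Cp_c·(T_c,out − T_c,in)
ṁ_c = 40338 / [2.15 × (11.8 − -25.1)] = 508.45 kg/min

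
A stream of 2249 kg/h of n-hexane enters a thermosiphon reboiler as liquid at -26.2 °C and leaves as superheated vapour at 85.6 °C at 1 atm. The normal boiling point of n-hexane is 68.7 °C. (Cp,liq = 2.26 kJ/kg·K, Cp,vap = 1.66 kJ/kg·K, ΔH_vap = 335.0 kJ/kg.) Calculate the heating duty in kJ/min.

Q = 21600 kJ/min

liquid -26.2→68.7 °C: 214.47 kJ/kg
vaporisation at 68.7 °C: 335 kJ/kg
vapour 68.7→85.6 °C: 28.054 kJ/kg
Δh = 214.47 + 335 + 28.054 = 577.53 kJ/kg
Q = ṁ·Δh = 2249 kg/h × 577.53 kJ/kg = 1.2989e+06 kJ/h
|Q| = 360.79 kW = 21648 kJ/min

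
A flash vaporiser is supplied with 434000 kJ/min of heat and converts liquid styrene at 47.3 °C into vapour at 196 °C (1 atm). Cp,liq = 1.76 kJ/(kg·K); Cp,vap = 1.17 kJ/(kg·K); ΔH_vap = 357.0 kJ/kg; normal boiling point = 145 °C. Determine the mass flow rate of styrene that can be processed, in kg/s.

Δh = 1.76×(145−47.3) + 357.0 + 1.17×(196−145) = 588.62 kJ/kg
Q = 434000 kJ/min = 7233.3 kJ/s = 7233.3 kJ/s
ṁ = Q/Δh = 7233.3 / 588.62 = 12.289 kg/s

ṁ = 12.3 kg/s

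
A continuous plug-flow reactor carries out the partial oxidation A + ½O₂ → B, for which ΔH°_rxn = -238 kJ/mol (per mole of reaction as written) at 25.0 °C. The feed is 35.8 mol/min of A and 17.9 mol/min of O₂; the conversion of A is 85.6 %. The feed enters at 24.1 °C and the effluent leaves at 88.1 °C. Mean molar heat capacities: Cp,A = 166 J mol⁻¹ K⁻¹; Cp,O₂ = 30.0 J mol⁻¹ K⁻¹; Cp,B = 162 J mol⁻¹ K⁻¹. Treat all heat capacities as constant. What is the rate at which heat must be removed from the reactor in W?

Q_out = 115000 W

Extent of reaction ξ = 0.856 × 35.8 = 30.645 mol/min
Reaction term: ξ·ΔH°_rxn = 30.645 × -238 = -7293.5 kJ/min
Sensible, feed 24.1→25 °C: 5.8318 kJ/min
Outlet flows (mol/min): A 5.1552, O₂ 2.5776, B 30.645
Sensible, products 25→88.1 °C: 372.14 kJ/min
Q = ΔH = -6915.5 kJ/min = -115.26 kW
Heat removed = 115260 W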